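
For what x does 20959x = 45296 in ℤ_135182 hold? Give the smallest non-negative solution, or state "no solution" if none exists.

107050

First find gcd(20959, 135182):
135182 = 6×20959 + 9428
20959 = 2×9428 + 2103
9428 = 4×2103 + 1016
2103 = 2×1016 + 71
1016 = 14×71 + 22
71 = 3×22 + 5
22 = 4×5 + 2
5 = 2×2 + 1
2 = 2×1 + 0
gcd = 1, so a unique solution mod 135182 exists.
Back-substitute for the Bézout coefficients:
1 = 5 − 2·2
1 = −2·22 + 9·5
1 = 9·71 − 29·22
1 = −29·1016 + 415·71
1 = 415·2103 − 859·1016
1 = −859·9428 + 3851·2103
1 = 3851·20959 − 8561·9428
1 = −8561·135182 + 55217·20959
So 20959·(55217) ≡ 1 (mod 135182), giving 20959⁻¹ ≡ 55217.
x ≡ 20959⁻¹·45296 ≡ 55217·45296 ≡ 107050 (mod 135182).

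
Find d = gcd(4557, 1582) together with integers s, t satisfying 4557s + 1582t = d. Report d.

Euclidean algorithm:
4557 = 2*1582 + 1393
1582 = 1*1393 + 189
1393 = 7*189 + 70
189 = 2*70 + 49
70 = 1*49 + 21
49 = 2*21 + 7
21 = 3*7 + 0
gcd(4557, 1582) = 7.
Back-substituting:
7 = 49 − 2·21
7 = −2·70 + 3·49
7 = 3·189 − 8·70
7 = −8·1393 + 59·189
7 = 59·1582 − 67·1393
7 = −67·4557 + 193·1582
So 7 = (-67)·4557 + (193)·1582.

7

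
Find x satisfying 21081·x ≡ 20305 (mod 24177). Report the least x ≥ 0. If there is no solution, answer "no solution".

gcd(21081, 24177):
24177 = 1*21081 + 3096
21081 = 6*3096 + 2505
3096 = 1*2505 + 591
2505 = 4*591 + 141
591 = 4*141 + 27
141 = 5*27 + 6
27 = 4*6 + 3
6 = 2*3 + 0
gcd = 3, but 3 ∤ 20305, so the congruence has no solution.

no solution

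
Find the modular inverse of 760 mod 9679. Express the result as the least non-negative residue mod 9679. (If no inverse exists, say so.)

1541

gcd(9679, 760) by repeated division:
9679 = 12*760 + 559
760 = 1*559 + 201
559 = 2*201 + 157
201 = 1*157 + 44
157 = 3*44 + 25
44 = 1*25 + 19
25 = 1*19 + 6
19 = 3*6 + 1
6 = 6*1 + 0
The gcd is 1. Working backward:
1 = 19 − 3·6
1 = −3·25 + 4·19
1 = 4·44 − 7·25
1 = −7·157 + 25·44
1 = 25·201 − 32·157
1 = −32·559 + 89·201
1 = 89·760 − 121·559
1 = −121·9679 + 1541·760
So 760·1541 ≡ 1 (mod 9679).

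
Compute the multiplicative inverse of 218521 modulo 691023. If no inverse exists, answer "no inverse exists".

228022

Extended Euclidean algorithm:
691023 = 3*218521 + 35460
218521 = 6*35460 + 5761
35460 = 6*5761 + 894
5761 = 6*894 + 397
894 = 2*397 + 100
397 = 3*100 + 97
100 = 1*97 + 3
97 = 32*3 + 1
3 = 3*1 + 0
The gcd is 1. Working backward:
1 = 97 − 32·3
1 = −32·100 + 33·97
1 = 33·397 − 131·100
1 = −131·894 + 295·397
1 = 295·5761 − 1901·894
1 = −1901·35460 + 11701·5761
1 = 11701·218521 − 72107·35460
1 = −72107·691023 + 228022·218521
So 218521·228022 ≡ 1 (mod 691023).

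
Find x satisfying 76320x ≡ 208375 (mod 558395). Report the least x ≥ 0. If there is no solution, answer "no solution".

First find gcd(76320, 558395):
558395 = 7·76320 + 24155
76320 = 3·24155 + 3855
24155 = 6·3855 + 1025
3855 = 3·1025 + 780
1025 = 1·780 + 245
780 = 3·245 + 45
245 = 5·45 + 20
45 = 2·20 + 5
20 = 4·5 + 0
gcd = 5 and 5 | 208375, so solutions exist. Divide through by 5: 15264x ≡ 41675 (mod 111679).
Now find 15264⁻¹ mod 111679:
111679 = 7*15264 + 4831
15264 = 3*4831 + 771
4831 = 6*771 + 205
771 = 3*205 + 156
205 = 1*156 + 49
156 = 3*49 + 9
49 = 5*9 + 4
9 = 2*4 + 1
4 = 4*1 + 0
Back-substitute:
1 = 9 − 2·4
1 = −2·49 + 11·9
1 = 11·156 − 35·49
1 = −35·205 + 46·156
1 = 46·771 − 173·205
1 = −173·4831 + 1084·771
1 = 1084·15264 − 3425·4831
1 = −3425·111679 + 25059·15264
So 15264⁻¹ ≡ 25059 (mod 111679).
Then x ≡ 25059·41675 ≡ 23496 (mod 111679); the smallest non-negative solution is x = 23496.

23496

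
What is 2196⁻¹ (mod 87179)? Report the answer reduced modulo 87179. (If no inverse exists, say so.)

75309

Apply the Euclidean algorithm to 87179 and 2196:
87179 = 39×2196 + 1535
2196 = 1×1535 + 661
1535 = 2×661 + 213
661 = 3×213 + 22
213 = 9×22 + 15
22 = 1×15 + 7
15 = 2×7 + 1
7 = 7×1 + 0
Since gcd(2196, 87179) = 1, back-substitute to write 1 as a combination:
1 = 15 − 2·7
1 = −2·22 + 3·15
1 = 3·213 − 29·22
1 = −29·661 + 90·213
1 = 90·1535 − 209·661
1 = −209·2196 + 299·1535
1 = 299·87179 − 11870·2196
Hence 2196⁻¹ ≡ -11870 ≡ 75309 (mod 87179).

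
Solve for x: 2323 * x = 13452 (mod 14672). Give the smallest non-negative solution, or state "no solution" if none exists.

10964

First find gcd(2323, 14672):
14672 = 6×2323 + 734
2323 = 3×734 + 121
734 = 6×121 + 8
121 = 15×8 + 1
8 = 8×1 + 0
gcd = 1, so a unique solution mod 14672 exists.
Back-substitute for the Bézout coefficients:
1 = 121 − 15·8
1 = −15·734 + 91·121
1 = 91·2323 − 288·734
1 = −288·14672 + 1819·2323
So 2323·(1819) ≡ 1 (mod 14672), giving 2323⁻¹ ≡ 1819.
x ≡ 2323⁻¹·13452 ≡ 1819·13452 ≡ 10964 (mod 14672).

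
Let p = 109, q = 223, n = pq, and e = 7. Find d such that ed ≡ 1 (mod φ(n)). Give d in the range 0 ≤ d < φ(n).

20551

φ(n) = (p−1)(q−1) = 108·222 = 23976.
Need d with 7·d ≡ 1 (mod 23976). Apply the extended Euclidean algorithm:
23976 = 3425×7 + 1
7 = 7×1 + 0
Back-substitute:
1 = 23976 − 3425·7
So 7·(-3425) ≡ 1 (mod 23976), hence d ≡ -3425 ≡ 20551 (mod 23976).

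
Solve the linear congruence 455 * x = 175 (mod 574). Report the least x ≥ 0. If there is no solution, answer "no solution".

First find gcd(455, 574):
574 = 1·455 + 119
455 = 3·119 + 98
119 = 1·98 + 21
98 = 4·21 + 14
21 = 1·14 + 7
14 = 2·7 + 0
gcd = 7 and 7 | 175, so solutions exist. Divide through by 7: 65x ≡ 25 (mod 82).
Now find 65⁻¹ mod 82:
82 = 1×65 + 17
65 = 3×17 + 14
17 = 1×14 + 3
14 = 4×3 + 2
3 = 1×2 + 1
2 = 2×1 + 0
Back-substitute:
1 = 3 − 2
1 = −14 + 5·3
1 = 5·17 − 6·14
1 = −6·65 + 23·17
1 = 23·82 − 29·65
So 65·(-29) ≡ 1 (mod 82), i.e. 65⁻¹ ≡ 53.
Then x ≡ 53·25 ≡ 13 (mod 82); the smallest non-negative solution is x = 13.

13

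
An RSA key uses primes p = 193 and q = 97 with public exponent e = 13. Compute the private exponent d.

9925

φ(n) = (p−1)(q−1) = 192·96 = 18432.
Need d with 13·d ≡ 1 (mod 18432). Apply the extended Euclidean algorithm:
18432 = 1417×13 + 11
13 = 1×11 + 2
11 = 5×2 + 1
2 = 2×1 + 0
Back-substitute:
1 = 11 − 5·2
1 = −5·13 + 6·11
1 = 6·18432 − 8507·13
So 13·(-8507) ≡ 1 (mod 18432), hence d ≡ -8507 ≡ 9925 (mod 18432).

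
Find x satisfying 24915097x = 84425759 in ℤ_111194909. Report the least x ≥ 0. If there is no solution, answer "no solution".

25173683

First find gcd(24915097, 111194909):
111194909 = 4·24915097 + 11534521
24915097 = 2·11534521 + 1846055
11534521 = 6·1846055 + 458191
1846055 = 4·458191 + 13291
458191 = 34·13291 + 6297
13291 = 2·6297 + 697
6297 = 9·697 + 24
697 = 29·24 + 1
24 = 24·1 + 0
gcd = 1, so a unique solution mod 111194909 exists.
Back-substitute for the Bézout coefficients:
1 = 697 − 29·24
1 = −29·6297 + 262·697
1 = 262·13291 − 553·6297
1 = −553·458191 + 19064·13291
1 = 19064·1846055 − 76809·458191
1 = −76809·11534521 + 479918·1846055
1 = 479918·24915097 − 1036645·11534521
1 = −1036645·111194909 + 4626498·24915097
So 24915097·(4626498) ≡ 1 (mod 111194909), giving 24915097⁻¹ ≡ 4626498.
x ≡ 24915097⁻¹·84425759 ≡ 4626498·84425759 ≡ 25173683 (mod 111194909).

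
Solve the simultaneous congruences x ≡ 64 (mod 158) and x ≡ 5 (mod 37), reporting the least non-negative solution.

Write x = 64 + 158·k. Then 158·k ≡ 5 − 64 ≡ 15 (mod 37).
Need 158⁻¹ mod 37. Extended Euclid on (37, 10):
37 = 3*10 + 7
10 = 1*7 + 3
7 = 2*3 + 1
3 = 3*1 + 0
Back-substitute:
1 = 7 − 2·3
1 = −2·10 + 3·7
1 = 3·37 − 11·10
158⁻¹ ≡ 26 (mod 37), so k ≡ 26·15 ≡ 20 (mod 37).
x = 64 + 158·20 = 3224.

3224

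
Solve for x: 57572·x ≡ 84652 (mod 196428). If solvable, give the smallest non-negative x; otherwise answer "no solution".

First find gcd(57572, 196428):
196428 = 3·57572 + 23712
57572 = 2·23712 + 10148
23712 = 2·10148 + 3416
10148 = 2·3416 + 3316
3416 = 1·3316 + 100
3316 = 33·100 + 16
100 = 6·16 + 4
16 = 4·4 + 0
gcd = 4 and 4 | 84652, so solutions exist. Divide through by 4: 14393x ≡ 21163 (mod 49107).
Now find 14393⁻¹ mod 49107:
49107 = 3*14393 + 5928
14393 = 2*5928 + 2537
5928 = 2*2537 + 854
2537 = 2*854 + 829
854 = 1*829 + 25
829 = 33*25 + 4
25 = 6*4 + 1
4 = 4*1 + 0
Back-substitute:
1 = 25 − 6·4
1 = −6·829 + 199·25
1 = 199·854 − 205·829
1 = −205·2537 + 609·854
1 = 609·5928 − 1423·2537
1 = −1423·14393 + 3455·5928
1 = 3455·49107 − 11788·14393
So 14393·(-11788) ≡ 1 (mod 49107), i.e. 14393⁻¹ ≡ 37319.
Then x ≡ 37319·21163 ≡ 43223 (mod 49107); the smallest non-negative solution is x = 43223.

43223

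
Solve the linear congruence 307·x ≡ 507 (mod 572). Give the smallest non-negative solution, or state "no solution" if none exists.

65

First find gcd(307, 572):
572 = 1×307 + 265
307 = 1×265 + 42
265 = 6×42 + 13
42 = 3×13 + 3
13 = 4×3 + 1
3 = 3×1 + 0
gcd = 1, so a unique solution mod 572 exists.
Back-substitute for the Bézout coefficients:
1 = 13 − 4·3
1 = −4·42 + 13·13
1 = 13·265 − 82·42
1 = −82·307 + 95·265
1 = 95·572 − 177·307
So 307·(-177) ≡ 1 (mod 572), giving 307⁻¹ ≡ 395.
x ≡ 307⁻¹·507 ≡ 395·507 ≡ 65 (mod 572).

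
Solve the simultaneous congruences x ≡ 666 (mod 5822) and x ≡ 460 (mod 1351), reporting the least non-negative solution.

Write x = 666 + 5822·k. Then 5822·k ≡ 460 − 666 ≡ 1145 (mod 1351).
Need 5822⁻¹ mod 1351. Extended Euclid on (1351, 418):
1351 = 3×418 + 97
418 = 4×97 + 30
97 = 3×30 + 7
30 = 4×7 + 2
7 = 3×2 + 1
2 = 2×1 + 0
Back-substitute:
1 = 7 − 3·2
1 = −3·30 + 13·7
1 = 13·97 − 42·30
1 = −42·418 + 181·97
1 = 181·1351 − 585·418
5822⁻¹ ≡ 766 (mod 1351), so k ≡ 766·1145 ≡ 271 (mod 1351).
x = 666 + 5822·271 = 1578428.

1578428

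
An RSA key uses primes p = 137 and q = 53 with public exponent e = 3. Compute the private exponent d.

4715

φ(n) = (p−1)(q−1) = 136·52 = 7072.
Need d with 3·d ≡ 1 (mod 7072). Apply the extended Euclidean algorithm:
7072 = 2357·3 + 1
3 = 3·1 + 0
Back-substitute:
1 = 7072 − 2357·3
So 3·(-2357) ≡ 1 (mod 7072), hence d ≡ -2357 ≡ 4715 (mod 7072).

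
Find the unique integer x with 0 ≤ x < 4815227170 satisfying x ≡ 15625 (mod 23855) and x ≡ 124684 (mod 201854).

Write x = 15625 + 23855·k. Then 23855·k ≡ 124684 − 15625 ≡ 109059 (mod 201854).
Need 23855⁻¹ mod 201854. Extended Euclid on (201854, 23855):
201854 = 8*23855 + 11014
23855 = 2*11014 + 1827
11014 = 6*1827 + 52
1827 = 35*52 + 7
52 = 7*7 + 3
7 = 2*3 + 1
3 = 3*1 + 0
Back-substitute:
1 = 7 − 2·3
1 = −2·52 + 15·7
1 = 15·1827 − 527·52
1 = −527·11014 + 3177·1827
1 = 3177·23855 − 6881·11014
1 = −6881·201854 + 58225·23855
23855⁻¹ ≡ 58225 (mod 201854), so k ≡ 58225·109059 ≡ 37143 (mod 201854).
x = 15625 + 23855·37143 = 886061890.

886061890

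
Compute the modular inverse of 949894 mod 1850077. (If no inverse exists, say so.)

129179

Run Euclid on (1850077, 949894):
1850077 = 1·949894 + 900183
949894 = 1·900183 + 49711
900183 = 18·49711 + 5385
49711 = 9·5385 + 1246
5385 = 4·1246 + 401
1246 = 3·401 + 43
401 = 9·43 + 14
43 = 3·14 + 1
14 = 14·1 + 0
The gcd is 1. Working backward:
1 = 43 − 3·14
1 = −3·401 + 28·43
1 = 28·1246 − 87·401
1 = −87·5385 + 376·1246
1 = 376·49711 − 3471·5385
1 = −3471·900183 + 62854·49711
1 = 62854·949894 − 66325·900183
1 = −66325·1850077 + 129179·949894
So 949894·129179 ≡ 1 (mod 1850077).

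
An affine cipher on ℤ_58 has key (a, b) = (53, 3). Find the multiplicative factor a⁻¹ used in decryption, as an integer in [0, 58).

gcd(58, 53) by repeated division:
58 = 1×53 + 5
53 = 10×5 + 3
5 = 1×3 + 2
3 = 1×2 + 1
2 = 2×1 + 0
Since gcd(53, 58) = 1, back-substitute to write 1 as a combination:
1 = 3 − 2
1 = −5 + 2·3
1 = 2·53 − 21·5
1 = −21·58 + 23·53
So 53·23 ≡ 1 (mod 58).

23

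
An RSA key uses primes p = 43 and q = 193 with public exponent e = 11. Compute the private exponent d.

7331

φ(n) = (p−1)(q−1) = 42·192 = 8064.
Need d with 11·d ≡ 1 (mod 8064). Apply the extended Euclidean algorithm:
8064 = 733·11 + 1
11 = 11·1 + 0
Back-substitute:
1 = 8064 − 733·11
So 11·(-733) ≡ 1 (mod 8064), hence d ≡ -733 ≡ 7331 (mod 8064).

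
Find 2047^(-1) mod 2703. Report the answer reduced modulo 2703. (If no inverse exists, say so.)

787

gcd(2703, 2047) by repeated division:
2703 = 1×2047 + 656
2047 = 3×656 + 79
656 = 8×79 + 24
79 = 3×24 + 7
24 = 3×7 + 3
7 = 2×3 + 1
3 = 3×1 + 0
The gcd is 1. Working backward:
1 = 7 − 2·3
1 = −2·24 + 7·7
1 = 7·79 − 23·24
1 = −23·656 + 191·79
1 = 191·2047 − 596·656
1 = −596·2703 + 787·2047
So 2047·787 ≡ 1 (mod 2703).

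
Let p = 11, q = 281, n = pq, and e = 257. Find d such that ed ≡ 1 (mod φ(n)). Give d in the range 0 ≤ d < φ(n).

2593

φ(n) = (p−1)(q−1) = 10·280 = 2800.
Need d with 257·d ≡ 1 (mod 2800). Apply the extended Euclidean algorithm:
2800 = 10×257 + 230
257 = 1×230 + 27
230 = 8×27 + 14
27 = 1×14 + 13
14 = 1×13 + 1
13 = 13×1 + 0
Back-substitute:
1 = 14 − 13
1 = −27 + 2·14
1 = 2·230 − 17·27
1 = −17·257 + 19·230
1 = 19·2800 − 207·257
So 257·(-207) ≡ 1 (mod 2800), hence d ≡ -207 ≡ 2593 (mod 2800).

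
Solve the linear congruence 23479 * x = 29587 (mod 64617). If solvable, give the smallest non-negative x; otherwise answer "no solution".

4534

First find gcd(23479, 64617):
64617 = 2×23479 + 17659
23479 = 1×17659 + 5820
17659 = 3×5820 + 199
5820 = 29×199 + 49
199 = 4×49 + 3
49 = 16×3 + 1
3 = 3×1 + 0
gcd = 1, so a unique solution mod 64617 exists.
Back-substitute for the Bézout coefficients:
1 = 49 − 16·3
1 = −16·199 + 65·49
1 = 65·5820 − 1901·199
1 = −1901·17659 + 5768·5820
1 = 5768·23479 − 7669·17659
1 = −7669·64617 + 21106·23479
So 23479·(21106) ≡ 1 (mod 64617), giving 23479⁻¹ ≡ 21106.
x ≡ 23479⁻¹·29587 ≡ 21106·29587 ≡ 4534 (mod 64617).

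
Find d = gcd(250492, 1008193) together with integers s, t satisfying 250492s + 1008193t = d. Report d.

1

Repeated division:
1008193 = 4*250492 + 6225
250492 = 40*6225 + 1492
6225 = 4*1492 + 257
1492 = 5*257 + 207
257 = 1*207 + 50
207 = 4*50 + 7
50 = 7*7 + 1
7 = 7*1 + 0
gcd(250492, 1008193) = 1.
Express as a combination:
1 = 50 − 7·7
1 = −7·207 + 29·50
1 = 29·257 − 36·207
1 = −36·1492 + 209·257
1 = 209·6225 − 872·1492
1 = −872·250492 + 35089·6225
1 = 35089·1008193 − 141228·250492
So 1 = (35089)·1008193 + (-141228)·250492.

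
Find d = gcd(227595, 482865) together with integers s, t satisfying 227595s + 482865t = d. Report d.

Apply Euclid's algorithm to 482865 and 227595:
482865 = 2·227595 + 27675
227595 = 8·27675 + 6195
27675 = 4·6195 + 2895
6195 = 2·2895 + 405
2895 = 7·405 + 60
405 = 6·60 + 45
60 = 1·45 + 15
45 = 3·15 + 0
gcd(227595, 482865) = 15.
Working backward:
15 = 60 − 45
15 = −405 + 7·60
15 = 7·2895 − 50·405
15 = −50·6195 + 107·2895
15 = 107·27675 − 478·6195
15 = −478·227595 + 3931·27675
15 = 3931·482865 − 8340·227595
So 15 = (3931)·482865 + (-8340)·227595.

15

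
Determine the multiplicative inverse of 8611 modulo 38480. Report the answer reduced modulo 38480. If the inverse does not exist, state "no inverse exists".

11851

Extended Euclidean algorithm:
38480 = 4×8611 + 4036
8611 = 2×4036 + 539
4036 = 7×539 + 263
539 = 2×263 + 13
263 = 20×13 + 3
13 = 4×3 + 1
3 = 3×1 + 0
Since gcd(8611, 38480) = 1, back-substitute to write 1 as a combination:
1 = 13 − 4·3
1 = −4·263 + 81·13
1 = 81·539 − 166·263
1 = −166·4036 + 1243·539
1 = 1243·8611 − 2652·4036
1 = −2652·38480 + 11851·8611
So 8611·11851 ≡ 1 (mod 38480).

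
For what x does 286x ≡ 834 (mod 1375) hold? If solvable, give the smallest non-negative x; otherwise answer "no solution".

gcd(286, 1375):
1375 = 4·286 + 231
286 = 1·231 + 55
231 = 4·55 + 11
55 = 5·11 + 0
gcd = 11, but 11 ∤ 834, so the congruence has no solution.

no solution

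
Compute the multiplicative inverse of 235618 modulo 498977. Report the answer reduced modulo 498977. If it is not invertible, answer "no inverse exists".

160336

Run Euclid on (498977, 235618):
498977 = 2*235618 + 27741
235618 = 8*27741 + 13690
27741 = 2*13690 + 361
13690 = 37*361 + 333
361 = 1*333 + 28
333 = 11*28 + 25
28 = 1*25 + 3
25 = 8*3 + 1
3 = 3*1 + 0
gcd = 1, so the inverse exists. Back-substitute:
1 = 25 − 8·3
1 = −8·28 + 9·25
1 = 9·333 − 107·28
1 = −107·361 + 116·333
1 = 116·13690 − 4399·361
1 = −4399·27741 + 8914·13690
1 = 8914·235618 − 75711·27741
1 = −75711·498977 + 160336·235618
So 235618·160336 ≡ 1 (mod 498977).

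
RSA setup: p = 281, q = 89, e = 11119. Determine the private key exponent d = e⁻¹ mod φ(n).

φ(n) = (p−1)(q−1) = 280·88 = 24640.
Need d with 11119·d ≡ 1 (mod 24640). Apply the extended Euclidean algorithm:
24640 = 2·11119 + 2402
11119 = 4·2402 + 1511
2402 = 1·1511 + 891
1511 = 1·891 + 620
891 = 1·620 + 271
620 = 2·271 + 78
271 = 3·78 + 37
78 = 2·37 + 4
37 = 9·4 + 1
4 = 4·1 + 0
Back-substitute:
1 = 37 − 9·4
1 = −9·78 + 19·37
1 = 19·271 − 66·78
1 = −66·620 + 151·271
1 = 151·891 − 217·620
1 = −217·1511 + 368·891
1 = 368·2402 − 585·1511
1 = −585·11119 + 2708·2402
1 = 2708·24640 − 6001·11119
So 11119·(-6001) ≡ 1 (mod 24640), hence d ≡ -6001 ≡ 18639 (mod 24640).

18639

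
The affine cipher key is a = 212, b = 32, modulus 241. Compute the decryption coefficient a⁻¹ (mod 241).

108

Run Euclid on (241, 212):
241 = 1*212 + 29
212 = 7*29 + 9
29 = 3*9 + 2
9 = 4*2 + 1
2 = 2*1 + 0
gcd = 1, so the inverse exists. Back-substitute:
1 = 9 − 4·2
1 = −4·29 + 13·9
1 = 13·212 − 95·29
1 = −95·241 + 108·212
So 212·108 ≡ 1 (mod 241).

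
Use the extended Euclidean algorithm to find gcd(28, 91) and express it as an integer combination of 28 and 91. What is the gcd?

7

Repeated division:
91 = 3·28 + 7
28 = 4·7 + 0
gcd(28, 91) = 7.
Back-substituting:
7 = 91 − 3·28
So 7 = (1)·91 + (-3)·28.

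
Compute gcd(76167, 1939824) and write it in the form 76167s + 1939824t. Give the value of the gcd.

Repeated division:
1939824 = 25·76167 + 35649
76167 = 2·35649 + 4869
35649 = 7·4869 + 1566
4869 = 3·1566 + 171
1566 = 9·171 + 27
171 = 6·27 + 9
27 = 3·9 + 0
gcd(76167, 1939824) = 9.
Working backward:
9 = 171 − 6·27
9 = −6·1566 + 55·171
9 = 55·4869 − 171·1566
9 = −171·35649 + 1252·4869
9 = 1252·76167 − 2675·35649
9 = −2675·1939824 + 68127·76167
So 9 = (-2675)·1939824 + (68127)·76167.

9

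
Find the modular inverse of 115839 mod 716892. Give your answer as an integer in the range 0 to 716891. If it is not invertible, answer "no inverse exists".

no inverse exists

Euclidean algorithm on 716892, 115839:
716892 = 6·115839 + 21858
115839 = 5·21858 + 6549
21858 = 3·6549 + 2211
6549 = 2·2211 + 2127
2211 = 1·2127 + 84
2127 = 25·84 + 27
84 = 3·27 + 3
27 = 9·3 + 0
The gcd is 3, not 1, hence no inverse exists.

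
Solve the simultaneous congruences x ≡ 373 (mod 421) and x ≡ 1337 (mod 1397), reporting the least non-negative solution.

368748

Write x = 373 + 421·k. Then 421·k ≡ 1337 − 373 ≡ 964 (mod 1397).
Need 421⁻¹ mod 1397. Extended Euclid on (1397, 421):
1397 = 3×421 + 134
421 = 3×134 + 19
134 = 7×19 + 1
19 = 19×1 + 0
Back-substitute:
1 = 134 − 7·19
1 = −7·421 + 22·134
1 = 22·1397 − 73·421
421⁻¹ ≡ 1324 (mod 1397), so k ≡ 1324·964 ≡ 875 (mod 1397).
x = 373 + 421·875 = 368748.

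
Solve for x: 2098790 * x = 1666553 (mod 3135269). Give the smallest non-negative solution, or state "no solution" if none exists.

First find gcd(2098790, 3135269):
3135269 = 1·2098790 + 1036479
2098790 = 2·1036479 + 25832
1036479 = 40·25832 + 3199
25832 = 8·3199 + 240
3199 = 13·240 + 79
240 = 3·79 + 3
79 = 26·3 + 1
3 = 3·1 + 0
gcd = 1, so a unique solution mod 3135269 exists.
Back-substitute for the Bézout coefficients:
1 = 79 − 26·3
1 = −26·240 + 79·79
1 = 79·3199 − 1053·240
1 = −1053·25832 + 8503·3199
1 = 8503·1036479 − 341173·25832
1 = −341173·2098790 + 690849·1036479
1 = 690849·3135269 − 1032022·2098790
So 2098790·(-1032022) ≡ 1 (mod 3135269), giving 2098790⁻¹ ≡ 2103247.
x ≡ 2098790⁻¹·1666553 ≡ 2103247·1666553 ≡ 1425702 (mod 3135269).

1425702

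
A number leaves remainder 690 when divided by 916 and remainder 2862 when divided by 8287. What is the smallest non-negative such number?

Write x = 690 + 916·k. Then 916·k ≡ 2862 − 690 ≡ 2172 (mod 8287).
Need 916⁻¹ mod 8287. Extended Euclid on (8287, 916):
8287 = 9*916 + 43
916 = 21*43 + 13
43 = 3*13 + 4
13 = 3*4 + 1
4 = 4*1 + 0
Back-substitute:
1 = 13 − 3·4
1 = −3·43 + 10·13
1 = 10·916 − 213·43
1 = −213·8287 + 1927·916
916⁻¹ ≡ 1927 (mod 8287), so k ≡ 1927·2172 ≡ 509 (mod 8287).
x = 690 + 916·509 = 466934.

466934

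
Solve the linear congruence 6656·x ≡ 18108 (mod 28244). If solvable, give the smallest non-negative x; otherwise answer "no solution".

5761

First find gcd(6656, 28244):
28244 = 4·6656 + 1620
6656 = 4·1620 + 176
1620 = 9·176 + 36
176 = 4·36 + 32
36 = 1·32 + 4
32 = 8·4 + 0
gcd = 4 and 4 | 18108, so solutions exist. Divide through by 4: 1664x ≡ 4527 (mod 7061).
Now find 1664⁻¹ mod 7061:
7061 = 4*1664 + 405
1664 = 4*405 + 44
405 = 9*44 + 9
44 = 4*9 + 8
9 = 1*8 + 1
8 = 8*1 + 0
Back-substitute:
1 = 9 − 8
1 = −44 + 5·9
1 = 5·405 − 46·44
1 = −46·1664 + 189·405
1 = 189·7061 − 802·1664
So 1664·(-802) ≡ 1 (mod 7061), i.e. 1664⁻¹ ≡ 6259.
Then x ≡ 6259·4527 ≡ 5761 (mod 7061); the smallest non-negative solution is x = 5761.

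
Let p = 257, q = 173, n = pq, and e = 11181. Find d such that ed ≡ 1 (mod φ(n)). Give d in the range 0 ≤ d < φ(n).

φ(n) = (p−1)(q−1) = 256·172 = 44032.
Need d with 11181·d ≡ 1 (mod 44032). Apply the extended Euclidean algorithm:
44032 = 3*11181 + 10489
11181 = 1*10489 + 692
10489 = 15*692 + 109
692 = 6*109 + 38
109 = 2*38 + 33
38 = 1*33 + 5
33 = 6*5 + 3
5 = 1*3 + 2
3 = 1*2 + 1
2 = 2*1 + 0
Back-substitute:
1 = 3 − 2
1 = −5 + 2·3
1 = 2·33 − 13·5
1 = −13·38 + 15·33
1 = 15·109 − 43·38
1 = −43·692 + 273·109
1 = 273·10489 − 4138·692
1 = −4138·11181 + 4411·10489
1 = 4411·44032 − 17371·11181
So 11181·(-17371) ≡ 1 (mod 44032), hence d ≡ -17371 ≡ 26661 (mod 44032).

26661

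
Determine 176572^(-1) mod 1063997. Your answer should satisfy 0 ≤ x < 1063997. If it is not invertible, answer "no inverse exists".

Compute gcd(176572, 1063997):
1063997 = 6·176572 + 4565
176572 = 38·4565 + 3102
4565 = 1·3102 + 1463
3102 = 2·1463 + 176
1463 = 8·176 + 55
176 = 3·55 + 11
55 = 5·11 + 0
The gcd is 11, not 1, hence no inverse exists.

no inverse exists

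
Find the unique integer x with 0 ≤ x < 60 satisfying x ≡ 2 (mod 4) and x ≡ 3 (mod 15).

Write x = 2 + 4·k. Then 4·k ≡ 3 − 2 ≡ 1 (mod 15).
Need 4⁻¹ mod 15. Extended Euclid on (15, 4):
15 = 3×4 + 3
4 = 1×3 + 1
3 = 3×1 + 0
Back-substitute:
1 = 4 − 3
1 = −15 + 4·4
4⁻¹ ≡ 4 (mod 15), so k ≡ 4·1 ≡ 4 (mod 15).
x = 2 + 4·4 = 18.

18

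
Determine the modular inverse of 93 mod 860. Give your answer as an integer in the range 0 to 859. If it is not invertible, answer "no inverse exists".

Run Euclid on (860, 93):
860 = 9×93 + 23
93 = 4×23 + 1
23 = 23×1 + 0
gcd = 1, so the inverse exists. Back-substitute:
1 = 93 − 4·23
1 = −4·860 + 37·93
So 93·37 ≡ 1 (mod 860).

37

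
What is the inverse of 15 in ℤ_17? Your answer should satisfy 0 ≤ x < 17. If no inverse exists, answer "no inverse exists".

8

Extended Euclidean algorithm:
17 = 1*15 + 2
15 = 7*2 + 1
2 = 2*1 + 0
Since gcd(15, 17) = 1, back-substitute to write 1 as a combination:
1 = 15 − 7·2
1 = −7·17 + 8·15
So 15·8 ≡ 1 (mod 17).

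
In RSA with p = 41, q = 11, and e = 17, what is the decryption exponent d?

φ(n) = (p−1)(q−1) = 40·10 = 400.
Need d with 17·d ≡ 1 (mod 400). Apply the extended Euclidean algorithm:
400 = 23*17 + 9
17 = 1*9 + 8
9 = 1*8 + 1
8 = 8*1 + 0
Back-substitute:
1 = 9 − 8
1 = −17 + 2·9
1 = 2·400 − 47·17
So 17·(-47) ≡ 1 (mod 400), hence d ≡ -47 ≡ 353 (mod 400).

353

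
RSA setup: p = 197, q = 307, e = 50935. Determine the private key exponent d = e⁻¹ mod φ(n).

3967

φ(n) = (p−1)(q−1) = 196·306 = 59976.
Need d with 50935·d ≡ 1 (mod 59976). Apply the extended Euclidean algorithm:
59976 = 1×50935 + 9041
50935 = 5×9041 + 5730
9041 = 1×5730 + 3311
5730 = 1×3311 + 2419
3311 = 1×2419 + 892
2419 = 2×892 + 635
892 = 1×635 + 257
635 = 2×257 + 121
257 = 2×121 + 15
121 = 8×15 + 1
15 = 15×1 + 0
Back-substitute:
1 = 121 − 8·15
1 = −8·257 + 17·121
1 = 17·635 − 42·257
1 = −42·892 + 59·635
1 = 59·2419 − 160·892
1 = −160·3311 + 219·2419
1 = 219·5730 − 379·3311
1 = −379·9041 + 598·5730
1 = 598·50935 − 3369·9041
1 = −3369·59976 + 3967·50935
So 50935·3967 ≡ 1 (mod 59976), hence d = 3967.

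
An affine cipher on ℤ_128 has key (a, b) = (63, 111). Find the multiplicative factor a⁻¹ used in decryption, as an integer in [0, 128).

63

gcd(128, 63) by repeated division:
128 = 2*63 + 2
63 = 31*2 + 1
2 = 2*1 + 0
gcd = 1, so the inverse exists. Back-substitute:
1 = 63 − 31·2
1 = −31·128 + 63·63
So 63·63 ≡ 1 (mod 128).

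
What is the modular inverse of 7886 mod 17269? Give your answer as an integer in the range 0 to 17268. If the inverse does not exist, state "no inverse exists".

Apply the Euclidean algorithm to 17269 and 7886:
17269 = 2*7886 + 1497
7886 = 5*1497 + 401
1497 = 3*401 + 294
401 = 1*294 + 107
294 = 2*107 + 80
107 = 1*80 + 27
80 = 2*27 + 26
27 = 1*26 + 1
26 = 26*1 + 0
gcd = 1, so the inverse exists. Back-substitute:
1 = 27 − 26
1 = −80 + 3·27
1 = 3·107 − 4·80
1 = −4·294 + 11·107
1 = 11·401 − 15·294
1 = −15·1497 + 56·401
1 = 56·7886 − 295·1497
1 = −295·17269 + 646·7886
So 7886·646 ≡ 1 (mod 17269).

646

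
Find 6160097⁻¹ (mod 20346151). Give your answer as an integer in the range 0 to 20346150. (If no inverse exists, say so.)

18075553

Run Euclid on (20346151, 6160097):
20346151 = 3·6160097 + 1865860
6160097 = 3·1865860 + 562517
1865860 = 3·562517 + 178309
562517 = 3·178309 + 27590
178309 = 6·27590 + 12769
27590 = 2·12769 + 2052
12769 = 6·2052 + 457
2052 = 4·457 + 224
457 = 2·224 + 9
224 = 24·9 + 8
9 = 1·8 + 1
8 = 8·1 + 0
gcd = 1, so the inverse exists. Back-substitute:
1 = 9 − 8
1 = −224 + 25·9
1 = 25·457 − 51·224
1 = −51·2052 + 229·457
1 = 229·12769 − 1425·2052
1 = −1425·27590 + 3079·12769
1 = 3079·178309 − 19899·27590
1 = −19899·562517 + 62776·178309
1 = 62776·1865860 − 208227·562517
1 = −208227·6160097 + 687457·1865860
1 = 687457·20346151 − 2270598·6160097
Thus 6160097·(-2270598) ≡ 1 (mod 20346151); reducing, -2270598 mod 20346151 = 18075553.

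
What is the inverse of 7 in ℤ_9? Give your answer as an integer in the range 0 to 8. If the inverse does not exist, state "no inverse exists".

4

Run Euclid on (9, 7):
9 = 1·7 + 2
7 = 3·2 + 1
2 = 2·1 + 0
gcd = 1, so the inverse exists. Back-substitute:
1 = 7 − 3·2
1 = −3·9 + 4·7
So 7·4 ≡ 1 (mod 9).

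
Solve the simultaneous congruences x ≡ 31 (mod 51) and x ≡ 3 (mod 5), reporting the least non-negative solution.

Write x = 31 + 51·k. Then 51·k ≡ 3 − 31 ≡ 2 (mod 5).
Need 51⁻¹ mod 5. Extended Euclid on (5, 1):
5 = 5·1 + 0
51⁻¹ ≡ 1 (mod 5), so k ≡ 1·2 ≡ 2 (mod 5).
x = 31 + 51·2 = 133.

133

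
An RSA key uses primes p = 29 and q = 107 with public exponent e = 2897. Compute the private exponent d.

φ(n) = (p−1)(q−1) = 28·106 = 2968.
Need d with 2897·d ≡ 1 (mod 2968). Apply the extended Euclidean algorithm:
2968 = 1×2897 + 71
2897 = 40×71 + 57
71 = 1×57 + 14
57 = 4×14 + 1
14 = 14×1 + 0
Back-substitute:
1 = 57 − 4·14
1 = −4·71 + 5·57
1 = 5·2897 − 204·71
1 = −204·2968 + 209·2897
So 2897·209 ≡ 1 (mod 2968), hence d = 209.

209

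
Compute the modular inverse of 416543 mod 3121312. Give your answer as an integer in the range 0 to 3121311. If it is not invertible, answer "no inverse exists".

gcd(3121312, 416543) by repeated division:
3121312 = 7·416543 + 205511
416543 = 2·205511 + 5521
205511 = 37·5521 + 1234
5521 = 4·1234 + 585
1234 = 2·585 + 64
585 = 9·64 + 9
64 = 7·9 + 1
9 = 9·1 + 0
gcd = 1, so the inverse exists. Back-substitute:
1 = 64 − 7·9
1 = −7·585 + 64·64
1 = 64·1234 − 135·585
1 = −135·5521 + 604·1234
1 = 604·205511 − 22483·5521
1 = −22483·416543 + 45570·205511
1 = 45570·3121312 − 341473·416543
Thus 416543·(-341473) ≡ 1 (mod 3121312); reducing, -341473 mod 3121312 = 2779839.

2779839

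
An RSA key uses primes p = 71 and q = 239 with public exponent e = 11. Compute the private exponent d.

13631

φ(n) = (p−1)(q−1) = 70·238 = 16660.
Need d with 11·d ≡ 1 (mod 16660). Apply the extended Euclidean algorithm:
16660 = 1514×11 + 6
11 = 1×6 + 5
6 = 1×5 + 1
5 = 5×1 + 0
Back-substitute:
1 = 6 − 5
1 = −11 + 2·6
1 = 2·16660 − 3029·11
So 11·(-3029) ≡ 1 (mod 16660), hence d ≡ -3029 ≡ 13631 (mod 16660).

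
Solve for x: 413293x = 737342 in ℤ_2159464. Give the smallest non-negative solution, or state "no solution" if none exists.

893454

First find gcd(413293, 2159464):
2159464 = 5×413293 + 92999
413293 = 4×92999 + 41297
92999 = 2×41297 + 10405
41297 = 3×10405 + 10082
10405 = 1×10082 + 323
10082 = 31×323 + 69
323 = 4×69 + 47
69 = 1×47 + 22
47 = 2×22 + 3
22 = 7×3 + 1
3 = 3×1 + 0
gcd = 1, so a unique solution mod 2159464 exists.
Back-substitute for the Bézout coefficients:
1 = 22 − 7·3
1 = −7·47 + 15·22
1 = 15·69 − 22·47
1 = −22·323 + 103·69
1 = 103·10082 − 3215·323
1 = −3215·10405 + 3318·10082
1 = 3318·41297 − 13169·10405
1 = −13169·92999 + 29656·41297
1 = 29656·413293 − 131793·92999
1 = −131793·2159464 + 688621·413293
So 413293·(688621) ≡ 1 (mod 2159464), giving 413293⁻¹ ≡ 688621.
x ≡ 413293⁻¹·737342 ≡ 688621·737342 ≡ 893454 (mod 2159464).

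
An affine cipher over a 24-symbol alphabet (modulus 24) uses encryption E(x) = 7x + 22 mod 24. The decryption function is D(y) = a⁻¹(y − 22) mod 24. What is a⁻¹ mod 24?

Extended Euclidean algorithm:
24 = 3×7 + 3
7 = 2×3 + 1
3 = 3×1 + 0
The gcd is 1. Working backward:
1 = 7 − 2·3
1 = −2·24 + 7·7
So 7·7 ≡ 1 (mod 24).

7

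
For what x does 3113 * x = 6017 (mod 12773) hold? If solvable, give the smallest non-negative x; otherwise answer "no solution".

First find gcd(3113, 12773):
12773 = 4*3113 + 321
3113 = 9*321 + 224
321 = 1*224 + 97
224 = 2*97 + 30
97 = 3*30 + 7
30 = 4*7 + 2
7 = 3*2 + 1
2 = 2*1 + 0
gcd = 1, so a unique solution mod 12773 exists.
Back-substitute for the Bézout coefficients:
1 = 7 − 3·2
1 = −3·30 + 13·7
1 = 13·97 − 42·30
1 = −42·224 + 97·97
1 = 97·321 − 139·224
1 = −139·3113 + 1348·321
1 = 1348·12773 − 5531·3113
So 3113·(-5531) ≡ 1 (mod 12773), giving 3113⁻¹ ≡ 7242.
x ≡ 3113⁻¹·6017 ≡ 7242·6017 ≡ 6411 (mod 12773).

6411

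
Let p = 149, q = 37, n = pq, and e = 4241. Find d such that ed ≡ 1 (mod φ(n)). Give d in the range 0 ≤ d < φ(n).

φ(n) = (p−1)(q−1) = 148·36 = 5328.
Need d with 4241·d ≡ 1 (mod 5328). Apply the extended Euclidean algorithm:
5328 = 1·4241 + 1087
4241 = 3·1087 + 980
1087 = 1·980 + 107
980 = 9·107 + 17
107 = 6·17 + 5
17 = 3·5 + 2
5 = 2·2 + 1
2 = 2·1 + 0
Back-substitute:
1 = 5 − 2·2
1 = −2·17 + 7·5
1 = 7·107 − 44·17
1 = −44·980 + 403·107
1 = 403·1087 − 447·980
1 = −447·4241 + 1744·1087
1 = 1744·5328 − 2191·4241
So 4241·(-2191) ≡ 1 (mod 5328), hence d ≡ -2191 ≡ 3137 (mod 5328).

3137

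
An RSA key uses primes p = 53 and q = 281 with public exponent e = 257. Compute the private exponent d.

φ(n) = (p−1)(q−1) = 52·280 = 14560.
Need d with 257·d ≡ 1 (mod 14560). Apply the extended Euclidean algorithm:
14560 = 56*257 + 168
257 = 1*168 + 89
168 = 1*89 + 79
89 = 1*79 + 10
79 = 7*10 + 9
10 = 1*9 + 1
9 = 9*1 + 0
Back-substitute:
1 = 10 − 9
1 = −79 + 8·10
1 = 8·89 − 9·79
1 = −9·168 + 17·89
1 = 17·257 − 26·168
1 = −26·14560 + 1473·257
So 257·1473 ≡ 1 (mod 14560), hence d = 1473.

1473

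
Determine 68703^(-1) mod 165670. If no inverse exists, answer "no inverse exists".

Run Euclid on (165670, 68703):
165670 = 2×68703 + 28264
68703 = 2×28264 + 12175
28264 = 2×12175 + 3914
12175 = 3×3914 + 433
3914 = 9×433 + 17
433 = 25×17 + 8
17 = 2×8 + 1
8 = 8×1 + 0
Since gcd(68703, 165670) = 1, back-substitute to write 1 as a combination:
1 = 17 − 2·8
1 = −2·433 + 51·17
1 = 51·3914 − 461·433
1 = −461·12175 + 1434·3914
1 = 1434·28264 − 3329·12175
1 = −3329·68703 + 8092·28264
1 = 8092·165670 − 19513·68703
Thus 68703·(-19513) ≡ 1 (mod 165670); reducing, -19513 mod 165670 = 146157.

146157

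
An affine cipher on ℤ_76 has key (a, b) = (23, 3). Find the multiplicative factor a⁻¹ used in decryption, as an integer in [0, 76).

Extended Euclidean algorithm:
76 = 3*23 + 7
23 = 3*7 + 2
7 = 3*2 + 1
2 = 2*1 + 0
gcd = 1, so the inverse exists. Back-substitute:
1 = 7 − 3·2
1 = −3·23 + 10·7
1 = 10·76 − 33·23
Thus 23·(-33) ≡ 1 (mod 76); reducing, -33 mod 76 = 43.

43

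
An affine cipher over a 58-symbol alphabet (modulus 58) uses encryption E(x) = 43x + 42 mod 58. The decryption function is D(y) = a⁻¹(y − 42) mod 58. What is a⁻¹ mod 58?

Apply the Euclidean algorithm to 58 and 43:
58 = 1×43 + 15
43 = 2×15 + 13
15 = 1×13 + 2
13 = 6×2 + 1
2 = 2×1 + 0
gcd = 1, so the inverse exists. Back-substitute:
1 = 13 − 6·2
1 = −6·15 + 7·13
1 = 7·43 − 20·15
1 = −20·58 + 27·43
So 43·27 ≡ 1 (mod 58).

27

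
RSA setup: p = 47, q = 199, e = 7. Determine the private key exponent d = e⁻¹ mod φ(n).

7807

φ(n) = (p−1)(q−1) = 46·198 = 9108.
Need d with 7·d ≡ 1 (mod 9108). Apply the extended Euclidean algorithm:
9108 = 1301*7 + 1
7 = 7*1 + 0
Back-substitute:
1 = 9108 − 1301·7
So 7·(-1301) ≡ 1 (mod 9108), hence d ≡ -1301 ≡ 7807 (mod 9108).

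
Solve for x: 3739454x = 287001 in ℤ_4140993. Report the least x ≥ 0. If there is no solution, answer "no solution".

First find gcd(3739454, 4140993):
4140993 = 1·3739454 + 401539
3739454 = 9·401539 + 125603
401539 = 3·125603 + 24730
125603 = 5·24730 + 1953
24730 = 12·1953 + 1294
1953 = 1·1294 + 659
1294 = 1·659 + 635
659 = 1·635 + 24
635 = 26·24 + 11
24 = 2·11 + 2
11 = 5·2 + 1
2 = 2·1 + 0
gcd = 1, so a unique solution mod 4140993 exists.
Back-substitute for the Bézout coefficients:
1 = 11 − 5·2
1 = −5·24 + 11·11
1 = 11·635 − 291·24
1 = −291·659 + 302·635
1 = 302·1294 − 593·659
1 = −593·1953 + 895·1294
1 = 895·24730 − 11333·1953
1 = −11333·125603 + 57560·24730
1 = 57560·401539 − 184013·125603
1 = −184013·3739454 + 1713677·401539
1 = 1713677·4140993 − 1897690·3739454
So 3739454·(-1897690) ≡ 1 (mod 4140993), giving 3739454⁻¹ ≡ 2243303.
x ≡ 3739454⁻¹·287001 ≡ 2243303·287001 ≡ 1035642 (mod 4140993).

1035642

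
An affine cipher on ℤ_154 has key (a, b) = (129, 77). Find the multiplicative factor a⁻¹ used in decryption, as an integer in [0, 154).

Apply the Euclidean algorithm to 154 and 129:
154 = 1*129 + 25
129 = 5*25 + 4
25 = 6*4 + 1
4 = 4*1 + 0
Since gcd(129, 154) = 1, back-substitute to write 1 as a combination:
1 = 25 − 6·4
1 = −6·129 + 31·25
1 = 31·154 − 37·129
So 129·(-37) ≡ 1 (mod 154), and -37 ≡ 117 (mod 154).

117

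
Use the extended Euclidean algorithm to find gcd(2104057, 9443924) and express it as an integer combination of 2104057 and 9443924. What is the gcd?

1

Apply Euclid's algorithm to 9443924 and 2104057:
9443924 = 4*2104057 + 1027696
2104057 = 2*1027696 + 48665
1027696 = 21*48665 + 5731
48665 = 8*5731 + 2817
5731 = 2*2817 + 97
2817 = 29*97 + 4
97 = 24*4 + 1
4 = 4*1 + 0
gcd(2104057, 9443924) = 1.
Express as a combination:
1 = 97 − 24·4
1 = −24·2817 + 697·97
1 = 697·5731 − 1418·2817
1 = −1418·48665 + 12041·5731
1 = 12041·1027696 − 254279·48665
1 = −254279·2104057 + 520599·1027696
1 = 520599·9443924 − 2336675·2104057
So 1 = (520599)·9443924 + (-2336675)·2104057.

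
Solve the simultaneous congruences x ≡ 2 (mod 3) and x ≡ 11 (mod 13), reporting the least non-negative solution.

11

Write x = 2 + 3·k. Then 3·k ≡ 11 − 2 ≡ 9 (mod 13).
Need 3⁻¹ mod 13. Extended Euclid on (13, 3):
13 = 4×3 + 1
3 = 3×1 + 0
Back-substitute:
1 = 13 − 4·3
3⁻¹ ≡ 9 (mod 13), so k ≡ 9·9 ≡ 3 (mod 13).
x = 2 + 3·3 = 11.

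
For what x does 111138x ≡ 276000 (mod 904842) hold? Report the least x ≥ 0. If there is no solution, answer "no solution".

First find gcd(111138, 904842):
904842 = 8·111138 + 15738
111138 = 7·15738 + 972
15738 = 16·972 + 186
972 = 5·186 + 42
186 = 4·42 + 18
42 = 2·18 + 6
18 = 3·6 + 0
gcd = 6 and 6 | 276000, so solutions exist. Divide through by 6: 18523x ≡ 46000 (mod 150807).
Now find 18523⁻¹ mod 150807:
150807 = 8×18523 + 2623
18523 = 7×2623 + 162
2623 = 16×162 + 31
162 = 5×31 + 7
31 = 4×7 + 3
7 = 2×3 + 1
3 = 3×1 + 0
Back-substitute:
1 = 7 − 2·3
1 = −2·31 + 9·7
1 = 9·162 − 47·31
1 = −47·2623 + 761·162
1 = 761·18523 − 5374·2623
1 = −5374·150807 + 43753·18523
So 18523⁻¹ ≡ 43753 (mod 150807).
Then x ≡ 43753·46000 ≡ 118585 (mod 150807); the smallest non-negative solution is x = 118585.

118585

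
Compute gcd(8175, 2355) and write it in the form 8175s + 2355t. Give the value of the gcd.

Euclidean algorithm:
8175 = 3*2355 + 1110
2355 = 2*1110 + 135
1110 = 8*135 + 30
135 = 4*30 + 15
30 = 2*15 + 0
gcd(8175, 2355) = 15.
Express as a combination:
15 = 135 − 4·30
15 = −4·1110 + 33·135
15 = 33·2355 − 70·1110
15 = −70·8175 + 243·2355
So 15 = (-70)·8175 + (243)·2355.

15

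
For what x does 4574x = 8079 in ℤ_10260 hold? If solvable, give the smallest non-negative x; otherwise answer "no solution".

gcd(4574, 10260):
10260 = 2*4574 + 1112
4574 = 4*1112 + 126
1112 = 8*126 + 104
126 = 1*104 + 22
104 = 4*22 + 16
22 = 1*16 + 6
16 = 2*6 + 4
6 = 1*4 + 2
4 = 2*2 + 0
gcd = 2, but 2 ∤ 8079, so the congruence has no solution.

no solution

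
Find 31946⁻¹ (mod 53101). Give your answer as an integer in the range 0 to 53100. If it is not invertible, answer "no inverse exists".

Extended Euclidean algorithm:
53101 = 1×31946 + 21155
31946 = 1×21155 + 10791
21155 = 1×10791 + 10364
10791 = 1×10364 + 427
10364 = 24×427 + 116
427 = 3×116 + 79
116 = 1×79 + 37
79 = 2×37 + 5
37 = 7×5 + 2
5 = 2×2 + 1
2 = 2×1 + 0
The gcd is 1. Working backward:
1 = 5 − 2·2
1 = −2·37 + 15·5
1 = 15·79 − 32·37
1 = −32·116 + 47·79
1 = 47·427 − 173·116
1 = −173·10364 + 4199·427
1 = 4199·10791 − 4372·10364
1 = −4372·21155 + 8571·10791
1 = 8571·31946 − 12943·21155
1 = −12943·53101 + 21514·31946
So 31946·21514 ≡ 1 (mod 53101).

21514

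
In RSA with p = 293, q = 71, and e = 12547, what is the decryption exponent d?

14243

φ(n) = (p−1)(q−1) = 292·70 = 20440.
Need d with 12547·d ≡ 1 (mod 20440). Apply the extended Euclidean algorithm:
20440 = 1·12547 + 7893
12547 = 1·7893 + 4654
7893 = 1·4654 + 3239
4654 = 1·3239 + 1415
3239 = 2·1415 + 409
1415 = 3·409 + 188
409 = 2·188 + 33
188 = 5·33 + 23
33 = 1·23 + 10
23 = 2·10 + 3
10 = 3·3 + 1
3 = 3·1 + 0
Back-substitute:
1 = 10 − 3·3
1 = −3·23 + 7·10
1 = 7·33 − 10·23
1 = −10·188 + 57·33
1 = 57·409 − 124·188
1 = −124·1415 + 429·409
1 = 429·3239 − 982·1415
1 = −982·4654 + 1411·3239
1 = 1411·7893 − 2393·4654
1 = −2393·12547 + 3804·7893
1 = 3804·20440 − 6197·12547
So 12547·(-6197) ≡ 1 (mod 20440), hence d ≡ -6197 ≡ 14243 (mod 20440).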